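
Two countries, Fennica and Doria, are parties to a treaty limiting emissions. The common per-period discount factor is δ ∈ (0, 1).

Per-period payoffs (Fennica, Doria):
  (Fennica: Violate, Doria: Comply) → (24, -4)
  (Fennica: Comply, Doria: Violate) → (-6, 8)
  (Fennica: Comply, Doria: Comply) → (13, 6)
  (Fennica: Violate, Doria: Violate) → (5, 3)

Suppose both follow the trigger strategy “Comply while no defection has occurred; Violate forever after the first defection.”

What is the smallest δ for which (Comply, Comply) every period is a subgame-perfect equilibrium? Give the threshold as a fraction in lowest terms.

11/19

Fennica: cooperation gives 13 each period; deviation gives 24 once then 5 forever.
  13/(1−δ) ≥ 24 + 5δ/(1−δ) ⇒ δ ≥ 11/19.
Doria: cooperation gives 6 each period; deviation gives 8 once then 3 forever.
  δ ≥ 2/5.
Both must hold, so the binding constraint is Fennica's: δ ≥ 11/19.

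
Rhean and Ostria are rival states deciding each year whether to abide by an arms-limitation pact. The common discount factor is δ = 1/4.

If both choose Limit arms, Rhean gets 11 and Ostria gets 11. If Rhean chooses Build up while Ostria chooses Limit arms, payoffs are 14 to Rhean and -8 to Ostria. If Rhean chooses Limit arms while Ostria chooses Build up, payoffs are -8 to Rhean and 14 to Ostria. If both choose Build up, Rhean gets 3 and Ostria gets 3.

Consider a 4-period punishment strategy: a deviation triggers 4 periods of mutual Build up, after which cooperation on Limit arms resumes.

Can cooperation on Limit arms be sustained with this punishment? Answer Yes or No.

No

Comparing payoff streams over the 5 periods until play realigns: cooperate → 11(1+δ+…+δ^4); deviate → 14 + 3(δ+…+δ^4).
Cooperation is sustained iff (11−3)(δ+…+δ^4) ≥ 14−11.
δ+…+δ^4 = 1/4·(1−(1/4)^4)/(1−1/4) = 0.3320, and (14−11)/(11−3) = 0.3750.
0.3320 < 0.3750, so cooperation is not sustainable.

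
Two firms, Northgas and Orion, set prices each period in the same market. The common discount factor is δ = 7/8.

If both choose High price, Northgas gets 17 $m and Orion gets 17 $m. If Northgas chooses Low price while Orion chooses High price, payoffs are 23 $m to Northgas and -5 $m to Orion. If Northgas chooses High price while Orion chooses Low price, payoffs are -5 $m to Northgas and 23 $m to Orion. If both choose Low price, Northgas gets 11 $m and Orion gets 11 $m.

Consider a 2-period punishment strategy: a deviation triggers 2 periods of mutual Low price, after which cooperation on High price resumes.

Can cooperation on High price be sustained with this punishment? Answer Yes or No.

Yes

IC: δ+…+δ^2 ≥ (23−17)/(17−11) = 1.
At δ = 7/8: partial sum = 1.6406 ≥ 1.0000. Cooperation sustainable.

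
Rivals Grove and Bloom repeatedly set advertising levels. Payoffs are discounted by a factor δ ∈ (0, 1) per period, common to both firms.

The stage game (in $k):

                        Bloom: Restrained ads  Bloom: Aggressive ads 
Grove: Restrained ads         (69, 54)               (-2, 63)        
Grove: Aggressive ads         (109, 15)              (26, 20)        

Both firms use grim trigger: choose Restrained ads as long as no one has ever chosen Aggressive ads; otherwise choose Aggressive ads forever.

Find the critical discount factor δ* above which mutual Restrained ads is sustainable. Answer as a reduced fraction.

40/83

For Grove: deviation gain 109−69 = 40, per-period punishment loss 69−26 = 43. IC gives δ ≥ 40/83.
For Bloom: gain 9, loss 34 per period, so δ ≥ 9/43.
The tighter constraint is Grove's, so cooperation needs δ ≥ 40/83.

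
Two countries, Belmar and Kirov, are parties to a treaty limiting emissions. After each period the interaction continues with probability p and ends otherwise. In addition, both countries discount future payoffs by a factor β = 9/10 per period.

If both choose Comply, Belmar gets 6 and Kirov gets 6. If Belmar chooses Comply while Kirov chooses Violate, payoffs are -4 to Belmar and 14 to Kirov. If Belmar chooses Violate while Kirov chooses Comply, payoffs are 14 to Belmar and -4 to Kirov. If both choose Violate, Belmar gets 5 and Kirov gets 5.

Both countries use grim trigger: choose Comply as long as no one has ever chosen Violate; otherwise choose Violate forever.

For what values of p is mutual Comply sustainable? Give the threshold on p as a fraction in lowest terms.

80/81

Expected continuation weight on next period's payoff is β·p = 9/10·p, which plays the role of the discount factor.
Cooperation requires 9/10·p ≥ (14−6)/(14−5) = 8/9, hence p ≥ 80/81.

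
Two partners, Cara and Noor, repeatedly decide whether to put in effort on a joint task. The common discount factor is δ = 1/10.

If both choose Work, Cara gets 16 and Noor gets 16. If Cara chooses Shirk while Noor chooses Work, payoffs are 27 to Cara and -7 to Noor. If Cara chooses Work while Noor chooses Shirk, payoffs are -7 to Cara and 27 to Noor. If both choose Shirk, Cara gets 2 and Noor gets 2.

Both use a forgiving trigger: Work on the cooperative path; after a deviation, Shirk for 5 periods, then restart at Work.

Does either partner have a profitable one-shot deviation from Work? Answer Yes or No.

A one-shot deviation gives 27 now, then 2 for 5 periods, then back to 16.
Gain from deviating: (27−16) today; loss: (16−2) in each of the next 5 periods.
No-deviation condition: (16−2)(δ+…+δ^5) ≥ 27−16, i.e. δ+…+δ^5 ≥ 11/14.
At δ = 1/10: δ+…+δ^5 = 0.1111 < 0.7857.
So cooperation is not sustainable.

Yes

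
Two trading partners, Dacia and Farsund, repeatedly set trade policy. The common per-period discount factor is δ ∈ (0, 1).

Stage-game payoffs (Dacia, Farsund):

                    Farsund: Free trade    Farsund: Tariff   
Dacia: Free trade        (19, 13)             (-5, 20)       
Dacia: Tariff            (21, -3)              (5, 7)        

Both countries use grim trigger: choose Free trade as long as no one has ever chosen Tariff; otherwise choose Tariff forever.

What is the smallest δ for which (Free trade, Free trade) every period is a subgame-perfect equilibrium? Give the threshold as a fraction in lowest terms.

For Dacia: deviation gain 21−19 = 2, per-period punishment loss 19−5 = 14. IC gives δ ≥ 2/16 = 1/8.
For Farsund: gain 7, loss 6 per period, so δ ≥ 7/13.
The tighter constraint is Farsund's, so cooperation needs δ ≥ 7/13.

7/13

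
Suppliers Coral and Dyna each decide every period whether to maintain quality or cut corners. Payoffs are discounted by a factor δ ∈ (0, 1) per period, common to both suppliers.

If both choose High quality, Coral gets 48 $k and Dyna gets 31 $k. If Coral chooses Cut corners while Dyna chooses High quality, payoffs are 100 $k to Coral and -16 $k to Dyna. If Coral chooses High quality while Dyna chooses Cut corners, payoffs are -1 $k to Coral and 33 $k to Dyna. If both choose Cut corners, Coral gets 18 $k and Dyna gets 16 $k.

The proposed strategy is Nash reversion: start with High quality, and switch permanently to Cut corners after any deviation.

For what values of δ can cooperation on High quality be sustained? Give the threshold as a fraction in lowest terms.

Coral's threshold: (100−48)/(100−18) = 26/41.
Dyna's threshold: (33−31)/(33−16) = 2/17.
26/41 > 2/17, so Coral binds and δ* = 26/41.

26/41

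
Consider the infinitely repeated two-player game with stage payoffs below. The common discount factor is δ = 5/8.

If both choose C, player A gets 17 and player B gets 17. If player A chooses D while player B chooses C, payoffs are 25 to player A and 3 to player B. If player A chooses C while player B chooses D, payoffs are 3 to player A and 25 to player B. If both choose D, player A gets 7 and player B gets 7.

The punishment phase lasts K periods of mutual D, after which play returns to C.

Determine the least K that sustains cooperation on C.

IC: δ(1−δ^K)/(1−δ) ≥ (25−17)/(17−7) = 4/5.
With δ = 5/8: need 1 − δ^K ≥ 4/5·(1−5/8)/(5/8), i.e. δ^K ≤ 0.5200.
Since (5/8)^1 = 0.6250 and (5/8)^2 = 0.3906, the smallest such K is 2.

2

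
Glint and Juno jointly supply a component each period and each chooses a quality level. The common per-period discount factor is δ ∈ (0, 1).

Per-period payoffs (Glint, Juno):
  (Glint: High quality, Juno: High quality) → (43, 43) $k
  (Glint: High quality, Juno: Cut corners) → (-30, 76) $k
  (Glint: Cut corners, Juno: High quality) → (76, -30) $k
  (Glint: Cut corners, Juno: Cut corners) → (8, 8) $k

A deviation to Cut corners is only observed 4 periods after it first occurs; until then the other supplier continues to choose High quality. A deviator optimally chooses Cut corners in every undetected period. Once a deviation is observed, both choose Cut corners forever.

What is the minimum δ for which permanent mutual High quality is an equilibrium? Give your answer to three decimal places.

Deviating for the 4 undetected periods gains 76−43 = 33 per period over cooperation, then loses 43−8 = 35 per period forever once punishment starts.
Gain: 33(1 + δ + … + δ^3); loss: 35·δ^4/(1−δ).
No profitable deviation ⇔ 33(1−δ^4) ≤ 35·δ^4, i.e. δ^4 ≥ 33/(33+35) = 33/68.
Hence δ ≥ (33/68)^(1/4) ≈ 0.835.

0.835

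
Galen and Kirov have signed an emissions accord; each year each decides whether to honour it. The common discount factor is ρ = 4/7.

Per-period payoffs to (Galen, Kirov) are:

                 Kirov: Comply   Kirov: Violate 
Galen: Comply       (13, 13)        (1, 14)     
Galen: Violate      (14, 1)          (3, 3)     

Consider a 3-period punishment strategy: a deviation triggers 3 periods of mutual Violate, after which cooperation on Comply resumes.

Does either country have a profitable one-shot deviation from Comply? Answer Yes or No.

No

A one-shot deviation gives 14 now, then 3 for 3 periods, then back to 13.
Gain from deviating: (14−13) today; loss: (13−3) in each of the next 3 periods.
No-deviation condition: (13−3)(ρ+…+ρ^3) ≥ 14−13, i.e. ρ+…+ρ^3 ≥ 1/10.
At ρ = 4/7: ρ+…+ρ^3 = 1.0845 ≥ 0.1000.
So cooperation is sustainable.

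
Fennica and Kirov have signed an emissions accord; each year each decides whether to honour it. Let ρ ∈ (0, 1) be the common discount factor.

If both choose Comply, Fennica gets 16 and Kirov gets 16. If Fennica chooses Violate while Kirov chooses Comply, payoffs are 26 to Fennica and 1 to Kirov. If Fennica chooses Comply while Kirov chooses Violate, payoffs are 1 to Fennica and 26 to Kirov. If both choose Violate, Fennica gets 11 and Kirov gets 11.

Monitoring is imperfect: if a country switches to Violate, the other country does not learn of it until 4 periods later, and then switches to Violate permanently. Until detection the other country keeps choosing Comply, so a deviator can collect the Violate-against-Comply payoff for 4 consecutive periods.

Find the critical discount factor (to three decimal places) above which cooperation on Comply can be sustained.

A deviator earns 26 for 4 periods, then 11 forever; cooperating earns 16 forever. Multiplying the IC by (1−ρ):
16 ≥ 26(1−ρ^4) + 11ρ^4, so 15·ρ^4 ≥ 10 and ρ^4 ≥ 2/3.
ρ ≥ (2/3)^(1/4) ≈ 0.904.

0.904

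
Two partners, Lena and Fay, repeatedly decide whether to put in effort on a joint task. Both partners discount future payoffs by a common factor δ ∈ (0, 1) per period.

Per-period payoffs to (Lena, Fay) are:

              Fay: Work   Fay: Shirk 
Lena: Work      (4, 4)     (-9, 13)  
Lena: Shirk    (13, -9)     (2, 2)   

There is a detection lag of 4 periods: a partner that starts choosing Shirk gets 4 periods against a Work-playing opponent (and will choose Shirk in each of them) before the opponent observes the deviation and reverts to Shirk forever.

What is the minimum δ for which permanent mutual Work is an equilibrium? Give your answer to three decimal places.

The best deviation is to choose Shirk for all 4 undetected periods, earning 13 each, then 2 forever once detected.
Deviation value: 13(1−δ^4)/(1−δ) + 2δ^4/(1−δ); cooperation value: 4/(1−δ).
IC: 4 ≥ 13(1−δ^4) + 2δ^4 = 13 − 11δ^4.
So δ^4 ≥ 9/11, giving δ ≥ (9/11)^(1/4) ≈ 0.951.

0.951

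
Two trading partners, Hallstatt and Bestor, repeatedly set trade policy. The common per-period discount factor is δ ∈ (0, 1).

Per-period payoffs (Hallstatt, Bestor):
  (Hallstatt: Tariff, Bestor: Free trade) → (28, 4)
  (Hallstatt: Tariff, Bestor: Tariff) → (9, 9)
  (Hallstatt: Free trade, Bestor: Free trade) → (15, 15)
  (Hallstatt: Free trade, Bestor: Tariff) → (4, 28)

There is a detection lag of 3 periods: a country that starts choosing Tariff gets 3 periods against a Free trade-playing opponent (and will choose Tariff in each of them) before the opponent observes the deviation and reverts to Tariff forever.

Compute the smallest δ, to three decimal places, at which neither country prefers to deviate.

Deviating for the 3 undetected periods gains 28−15 = 13 per period over cooperation, then loses 15−9 = 6 per period forever once punishment starts.
Gain: 13(1 + δ + … + δ^2); loss: 6·δ^3/(1−δ).
No profitable deviation ⇔ 13(1−δ^3) ≤ 6·δ^3, i.e. δ^3 ≥ 13/(13+6) = 13/19.
Hence δ ≥ (13/19)^(1/3) ≈ 0.881.

0.881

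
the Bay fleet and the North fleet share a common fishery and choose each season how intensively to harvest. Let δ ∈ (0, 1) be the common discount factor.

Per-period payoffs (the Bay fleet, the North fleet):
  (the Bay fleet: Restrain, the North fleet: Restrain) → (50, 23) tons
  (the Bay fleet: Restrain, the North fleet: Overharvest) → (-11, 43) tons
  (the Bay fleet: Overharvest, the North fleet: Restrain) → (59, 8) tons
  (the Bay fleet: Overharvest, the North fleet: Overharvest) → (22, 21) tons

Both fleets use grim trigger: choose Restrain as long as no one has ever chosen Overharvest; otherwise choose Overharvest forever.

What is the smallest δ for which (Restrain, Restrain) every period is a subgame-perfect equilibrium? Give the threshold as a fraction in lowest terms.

10/11

For the Bay fleet: deviation gain 59−50 = 9, per-period punishment loss 50−22 = 28. IC gives δ ≥ 9/37.
For the North fleet: gain 20, loss 2 per period, so δ ≥ 20/22 = 10/11.
The tighter constraint is the North fleet's, so cooperation needs δ ≥ 10/11.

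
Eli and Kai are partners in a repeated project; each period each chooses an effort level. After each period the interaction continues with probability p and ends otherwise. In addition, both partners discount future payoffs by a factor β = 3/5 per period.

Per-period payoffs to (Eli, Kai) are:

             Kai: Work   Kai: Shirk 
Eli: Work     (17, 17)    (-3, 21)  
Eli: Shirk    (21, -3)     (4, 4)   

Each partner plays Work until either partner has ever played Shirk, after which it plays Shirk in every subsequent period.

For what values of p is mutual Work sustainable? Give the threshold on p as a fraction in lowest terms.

20/51

Expected continuation weight on next period's payoff is β·p = 3/5·p, which plays the role of the discount factor.
Cooperation requires 3/5·p ≥ (21−17)/(21−4) = 4/17, hence p ≥ 20/51.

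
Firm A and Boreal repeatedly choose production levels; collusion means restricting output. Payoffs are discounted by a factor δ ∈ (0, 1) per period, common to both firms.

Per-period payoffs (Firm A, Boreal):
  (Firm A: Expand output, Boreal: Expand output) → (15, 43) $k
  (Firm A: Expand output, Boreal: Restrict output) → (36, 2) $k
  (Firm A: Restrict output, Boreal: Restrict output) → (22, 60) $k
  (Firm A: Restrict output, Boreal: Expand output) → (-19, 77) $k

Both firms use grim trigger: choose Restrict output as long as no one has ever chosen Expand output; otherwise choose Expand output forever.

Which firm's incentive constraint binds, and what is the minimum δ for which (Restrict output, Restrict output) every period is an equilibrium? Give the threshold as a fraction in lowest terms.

Firm A; δ ≥ 2/3

Firm A: cooperation gives 22 each period; deviation gives 36 once then 15 forever.
  22/(1−δ) ≥ 36 + 15δ/(1−δ) ⇒ δ ≥ 14/21 = 2/3.
Boreal: cooperation gives 60 each period; deviation gives 77 once then 43 forever.
  δ ≥ 17/34 = 1/2.
Both must hold, so the binding constraint is Firm A's: δ ≥ 2/3.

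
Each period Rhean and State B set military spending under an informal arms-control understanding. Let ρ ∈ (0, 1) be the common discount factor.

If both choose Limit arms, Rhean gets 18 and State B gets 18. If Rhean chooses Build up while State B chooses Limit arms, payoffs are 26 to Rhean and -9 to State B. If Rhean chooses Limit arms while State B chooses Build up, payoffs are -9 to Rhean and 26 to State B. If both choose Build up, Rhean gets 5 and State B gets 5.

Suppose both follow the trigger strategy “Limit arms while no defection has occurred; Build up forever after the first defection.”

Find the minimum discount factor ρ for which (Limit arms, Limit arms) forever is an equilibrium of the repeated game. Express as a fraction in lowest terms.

18/(1−ρ) ≥ 26 + 5ρ/(1−ρ)
18 ≥ 26 − 21ρ
ρ ≥ 8/21.

8/21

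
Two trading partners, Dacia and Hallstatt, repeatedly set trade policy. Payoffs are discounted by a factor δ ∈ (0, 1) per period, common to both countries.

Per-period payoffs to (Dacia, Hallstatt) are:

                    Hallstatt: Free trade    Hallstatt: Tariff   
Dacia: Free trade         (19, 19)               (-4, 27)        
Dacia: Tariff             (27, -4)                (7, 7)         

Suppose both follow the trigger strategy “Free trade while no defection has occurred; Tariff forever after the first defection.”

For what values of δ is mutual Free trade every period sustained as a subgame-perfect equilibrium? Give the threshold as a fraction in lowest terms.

Cooperation forever yields 19 each period: 19/(1−δ).
Deviating yields 27 once, then 7 forever: 27 + 7δ/(1−δ).
No profitable deviation requires 19/(1−δ) ≥ 27 + 7δ/(1−δ).
Multiplying by (1−δ): 19 ≥ 27(1−δ) + 7δ = 27 − 20δ.
So 20δ ≥ 8, i.e. δ ≥ 8/20 = 2/5.

2/5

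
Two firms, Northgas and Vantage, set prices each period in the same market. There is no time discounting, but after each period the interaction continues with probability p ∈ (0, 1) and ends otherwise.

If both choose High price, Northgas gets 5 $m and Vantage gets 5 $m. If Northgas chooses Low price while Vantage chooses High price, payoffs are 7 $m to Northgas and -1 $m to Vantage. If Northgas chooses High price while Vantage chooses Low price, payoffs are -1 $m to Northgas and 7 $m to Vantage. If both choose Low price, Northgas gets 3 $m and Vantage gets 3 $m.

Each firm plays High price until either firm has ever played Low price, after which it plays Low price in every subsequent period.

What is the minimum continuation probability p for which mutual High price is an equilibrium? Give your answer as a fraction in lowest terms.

1/2

With no time discounting, the continuation probability p plays the role of the discount factor.
Grim-trigger IC: 5/(1−p) ≥ 7 + 3p/(1−p) ⇒ p ≥ (7−5)/(7−3) = 1/2.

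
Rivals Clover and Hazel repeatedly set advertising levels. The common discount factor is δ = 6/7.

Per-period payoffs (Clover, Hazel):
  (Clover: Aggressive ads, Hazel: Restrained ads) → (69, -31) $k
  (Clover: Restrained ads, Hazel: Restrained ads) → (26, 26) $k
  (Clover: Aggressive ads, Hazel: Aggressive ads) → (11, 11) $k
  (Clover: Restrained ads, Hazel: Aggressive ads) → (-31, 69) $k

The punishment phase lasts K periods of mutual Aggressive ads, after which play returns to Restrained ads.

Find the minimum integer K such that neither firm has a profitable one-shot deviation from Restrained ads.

5

Need Σ_{k=1}^{K} δ^k ≥ (69−26)/(26−11) = 2.8667 at δ = 6/7.
At K = 4 the sum is 2.7613 < 2.8667; at K = 5 it is 3.2240 ≥ 2.8667.
So the minimum punishment length is K = 5.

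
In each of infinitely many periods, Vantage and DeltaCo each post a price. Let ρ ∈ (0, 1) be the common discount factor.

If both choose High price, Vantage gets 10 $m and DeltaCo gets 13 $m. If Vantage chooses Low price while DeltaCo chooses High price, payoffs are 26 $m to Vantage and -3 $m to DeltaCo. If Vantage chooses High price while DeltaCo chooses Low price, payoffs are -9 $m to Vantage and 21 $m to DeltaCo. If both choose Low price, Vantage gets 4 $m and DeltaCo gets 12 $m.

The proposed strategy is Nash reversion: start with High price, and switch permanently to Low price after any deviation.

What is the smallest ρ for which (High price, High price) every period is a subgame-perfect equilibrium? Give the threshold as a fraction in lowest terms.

8/9

Vantage: cooperation gives 10 each period; deviation gives 26 once then 4 forever.
  10/(1−ρ) ≥ 26 + 4ρ/(1−ρ) ⇒ ρ ≥ 16/22 = 8/11.
DeltaCo: cooperation gives 13 each period; deviation gives 21 once then 12 forever.
  ρ ≥ 8/9.
Both must hold, so the binding constraint is DeltaCo's: ρ ≥ 8/9.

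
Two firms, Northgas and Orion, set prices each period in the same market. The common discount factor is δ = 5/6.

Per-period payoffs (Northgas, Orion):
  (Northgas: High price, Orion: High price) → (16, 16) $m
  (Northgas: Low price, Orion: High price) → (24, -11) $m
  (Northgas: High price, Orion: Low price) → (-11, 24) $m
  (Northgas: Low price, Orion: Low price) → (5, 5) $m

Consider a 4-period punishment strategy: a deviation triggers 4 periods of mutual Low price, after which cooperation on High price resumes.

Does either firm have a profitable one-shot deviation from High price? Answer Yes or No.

Comparing payoff streams over the 5 periods until play realigns: cooperate → 16(1+δ+…+δ^4); deviate → 24 + 5(δ+…+δ^4).
Cooperation is sustained iff (16−5)(δ+…+δ^4) ≥ 24−16.
δ+…+δ^4 = 5/6·(1−(5/6)^4)/(1−5/6) = 2.5887, and (24−16)/(16−5) = 0.7273.
2.5887 ≥ 0.7273, so cooperation is sustainable.

No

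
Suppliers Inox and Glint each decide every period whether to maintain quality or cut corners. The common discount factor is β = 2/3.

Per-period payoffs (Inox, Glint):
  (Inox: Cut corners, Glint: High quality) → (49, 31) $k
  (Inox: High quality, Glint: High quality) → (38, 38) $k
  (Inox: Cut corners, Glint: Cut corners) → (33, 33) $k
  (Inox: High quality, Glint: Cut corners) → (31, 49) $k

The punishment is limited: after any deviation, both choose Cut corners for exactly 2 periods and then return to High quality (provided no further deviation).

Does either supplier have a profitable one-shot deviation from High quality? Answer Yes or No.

IC: β+…+β^2 ≥ (49−38)/(38−33) = 11/5.
At β = 2/3: partial sum = 1.1111 < 2.2000. Cooperation not sustainable.

Yes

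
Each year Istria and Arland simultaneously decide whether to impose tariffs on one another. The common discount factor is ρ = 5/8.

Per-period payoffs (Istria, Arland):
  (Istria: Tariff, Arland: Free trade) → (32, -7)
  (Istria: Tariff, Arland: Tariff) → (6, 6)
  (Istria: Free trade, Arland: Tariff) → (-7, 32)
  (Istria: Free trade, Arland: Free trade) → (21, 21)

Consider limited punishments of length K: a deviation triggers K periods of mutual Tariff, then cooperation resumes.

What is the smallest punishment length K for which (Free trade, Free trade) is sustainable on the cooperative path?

Need Σ_{k=1}^{K} ρ^k ≥ (32−21)/(21−6) = 0.7333 at ρ = 5/8.
At K = 1 the sum is 0.6250 < 0.7333; at K = 2 it is 1.0156 ≥ 0.7333.
So the minimum punishment length is K = 2.

2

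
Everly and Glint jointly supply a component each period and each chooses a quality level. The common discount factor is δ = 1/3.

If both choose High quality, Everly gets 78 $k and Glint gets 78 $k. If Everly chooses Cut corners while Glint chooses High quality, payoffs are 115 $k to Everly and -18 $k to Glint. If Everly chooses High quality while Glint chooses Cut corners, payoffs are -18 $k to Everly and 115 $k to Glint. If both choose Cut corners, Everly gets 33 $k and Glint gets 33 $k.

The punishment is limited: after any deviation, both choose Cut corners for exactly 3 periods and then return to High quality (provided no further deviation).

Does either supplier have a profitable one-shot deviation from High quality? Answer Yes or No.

IC: δ+…+δ^3 ≥ (115−78)/(78−33) = 37/45.
At δ = 1/3: partial sum = 0.4815 < 0.8222. Cooperation not sustainable.

Yes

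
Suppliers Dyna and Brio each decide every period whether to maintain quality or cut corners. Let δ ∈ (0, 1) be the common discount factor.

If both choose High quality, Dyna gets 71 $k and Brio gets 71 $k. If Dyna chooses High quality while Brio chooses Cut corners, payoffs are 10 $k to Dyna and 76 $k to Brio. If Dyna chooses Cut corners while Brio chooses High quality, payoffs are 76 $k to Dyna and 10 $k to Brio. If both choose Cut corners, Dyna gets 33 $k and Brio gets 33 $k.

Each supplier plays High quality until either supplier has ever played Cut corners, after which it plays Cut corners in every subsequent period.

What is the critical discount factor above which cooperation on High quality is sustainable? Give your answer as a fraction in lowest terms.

5/43

Under grim trigger the critical discount factor is (T−C)/(T−P) with T = 76, C = 71, P = 33.
δ* = (76−71)/(76−33) = 5/43.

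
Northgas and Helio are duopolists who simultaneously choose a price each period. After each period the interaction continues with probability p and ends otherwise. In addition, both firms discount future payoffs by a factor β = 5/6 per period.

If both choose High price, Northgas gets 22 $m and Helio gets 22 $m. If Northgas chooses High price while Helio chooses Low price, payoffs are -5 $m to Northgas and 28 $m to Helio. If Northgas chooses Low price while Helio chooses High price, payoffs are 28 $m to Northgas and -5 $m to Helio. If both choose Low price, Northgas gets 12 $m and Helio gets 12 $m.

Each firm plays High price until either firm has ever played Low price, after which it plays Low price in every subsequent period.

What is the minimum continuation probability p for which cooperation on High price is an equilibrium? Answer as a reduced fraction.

9/20

Expected continuation weight on next period's payoff is β·p = 5/6·p, which plays the role of the discount factor.
Cooperation requires 5/6·p ≥ (28−22)/(28−12) = 3/8, hence p ≥ 9/20.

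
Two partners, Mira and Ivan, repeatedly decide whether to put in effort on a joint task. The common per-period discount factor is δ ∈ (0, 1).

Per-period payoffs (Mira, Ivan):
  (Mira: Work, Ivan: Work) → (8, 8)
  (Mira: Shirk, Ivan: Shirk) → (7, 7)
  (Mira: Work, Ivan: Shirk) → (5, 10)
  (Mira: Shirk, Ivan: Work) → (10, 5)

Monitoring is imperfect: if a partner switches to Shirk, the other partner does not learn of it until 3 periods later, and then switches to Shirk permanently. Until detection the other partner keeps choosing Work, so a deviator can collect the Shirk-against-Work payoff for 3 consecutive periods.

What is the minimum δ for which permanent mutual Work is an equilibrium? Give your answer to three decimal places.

Deviating for the 3 undetected periods gains 10−8 = 2 per period over cooperation, then loses 8−7 = 1 per period forever once punishment starts.
Gain: 2(1 + δ + … + δ^2); loss: 1·δ^3/(1−δ).
No profitable deviation ⇔ 2(1−δ^3) ≤ 1·δ^3, i.e. δ^3 ≥ 2/(2+1) = 2/3.
Hence δ ≥ (2/3)^(1/3) ≈ 0.874.

0.874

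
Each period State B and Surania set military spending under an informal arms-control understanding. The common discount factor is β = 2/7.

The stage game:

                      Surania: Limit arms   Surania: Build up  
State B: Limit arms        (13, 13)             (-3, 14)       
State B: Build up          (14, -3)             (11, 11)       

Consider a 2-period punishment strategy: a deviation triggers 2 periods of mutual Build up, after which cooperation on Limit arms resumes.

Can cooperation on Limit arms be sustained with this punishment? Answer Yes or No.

A one-shot deviation gives 14 now, then 11 for 2 periods, then back to 13.
Gain from deviating: (14−13) today; loss: (13−11) in each of the next 2 periods.
No-deviation condition: (13−11)(β+…+β^2) ≥ 14−13, i.e. β+…+β^2 ≥ 1/2.
At β = 2/7: β+…+β^2 = 0.3673 < 0.5000.
So cooperation is not sustainable.

No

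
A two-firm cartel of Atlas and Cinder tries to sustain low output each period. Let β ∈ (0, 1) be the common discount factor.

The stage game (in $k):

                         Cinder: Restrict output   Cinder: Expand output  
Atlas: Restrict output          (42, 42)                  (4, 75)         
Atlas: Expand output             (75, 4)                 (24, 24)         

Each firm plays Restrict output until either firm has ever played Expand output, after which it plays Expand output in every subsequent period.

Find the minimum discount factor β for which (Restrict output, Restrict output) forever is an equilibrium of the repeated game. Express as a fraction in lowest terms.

11/17

One-period gain from deviating is 75 − 42 = 33. The loss is 42 − 24 = 18 in every subsequent period, with present value 18·β/(1−β).
Deviation is unprofitable when 18·β/(1−β) ≥ 33, i.e. β/(1−β) ≥ 11/6.
Equivalently β ≥ 33/(33+18) = 11/17.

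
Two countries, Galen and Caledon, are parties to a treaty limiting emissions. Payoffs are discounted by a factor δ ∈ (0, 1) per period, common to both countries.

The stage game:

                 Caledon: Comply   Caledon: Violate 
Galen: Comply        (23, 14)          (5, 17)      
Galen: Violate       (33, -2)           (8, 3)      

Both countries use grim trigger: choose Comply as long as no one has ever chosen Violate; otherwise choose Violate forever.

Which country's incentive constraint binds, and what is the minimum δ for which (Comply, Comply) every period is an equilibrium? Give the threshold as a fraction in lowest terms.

Galen; δ ≥ 2/5

For Galen: deviation gain 33−23 = 10, per-period punishment loss 23−8 = 15. IC gives δ ≥ 10/25 = 2/5.
For Caledon: gain 3, loss 11 per period, so δ ≥ 3/14.
The tighter constraint is Galen's, so cooperation needs δ ≥ 2/5.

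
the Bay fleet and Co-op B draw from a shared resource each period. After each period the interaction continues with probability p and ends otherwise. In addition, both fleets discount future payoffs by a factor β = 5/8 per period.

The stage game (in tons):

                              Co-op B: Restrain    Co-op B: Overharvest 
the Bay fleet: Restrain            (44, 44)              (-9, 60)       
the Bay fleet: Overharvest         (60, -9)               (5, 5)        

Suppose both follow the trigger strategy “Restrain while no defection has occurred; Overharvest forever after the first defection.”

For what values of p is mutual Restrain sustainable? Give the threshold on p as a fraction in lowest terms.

Expected continuation weight on next period's payoff is β·p = 5/8·p, which plays the role of the discount factor.
Cooperation requires 5/8·p ≥ (60−44)/(60−5) = 16/55, hence p ≥ 128/275.

128/275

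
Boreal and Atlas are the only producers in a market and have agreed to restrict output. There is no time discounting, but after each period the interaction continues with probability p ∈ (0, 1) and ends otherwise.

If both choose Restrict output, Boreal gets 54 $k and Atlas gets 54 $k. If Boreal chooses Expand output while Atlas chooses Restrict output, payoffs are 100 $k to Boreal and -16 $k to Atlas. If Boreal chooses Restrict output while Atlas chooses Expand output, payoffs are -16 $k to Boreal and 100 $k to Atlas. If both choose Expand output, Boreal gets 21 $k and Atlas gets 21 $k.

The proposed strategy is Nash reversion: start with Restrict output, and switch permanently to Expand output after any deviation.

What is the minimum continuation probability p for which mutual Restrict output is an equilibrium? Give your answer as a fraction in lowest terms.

With no time discounting, the continuation probability p plays the role of the discount factor.
Grim-trigger IC: 54/(1−p) ≥ 100 + 21p/(1−p) ⇒ p ≥ (100−54)/(100−21) = 46/79.

46/79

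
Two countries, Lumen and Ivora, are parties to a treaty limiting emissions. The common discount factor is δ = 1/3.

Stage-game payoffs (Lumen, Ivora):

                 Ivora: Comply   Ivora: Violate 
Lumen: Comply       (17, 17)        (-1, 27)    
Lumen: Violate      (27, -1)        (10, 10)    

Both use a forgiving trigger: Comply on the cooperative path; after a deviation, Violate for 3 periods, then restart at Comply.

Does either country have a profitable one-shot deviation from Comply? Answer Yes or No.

IC: δ+…+δ^3 ≥ (27−17)/(17−10) = 10/7.
At δ = 1/3: partial sum = 0.4815 < 1.4286. Cooperation not sustainable.

Yes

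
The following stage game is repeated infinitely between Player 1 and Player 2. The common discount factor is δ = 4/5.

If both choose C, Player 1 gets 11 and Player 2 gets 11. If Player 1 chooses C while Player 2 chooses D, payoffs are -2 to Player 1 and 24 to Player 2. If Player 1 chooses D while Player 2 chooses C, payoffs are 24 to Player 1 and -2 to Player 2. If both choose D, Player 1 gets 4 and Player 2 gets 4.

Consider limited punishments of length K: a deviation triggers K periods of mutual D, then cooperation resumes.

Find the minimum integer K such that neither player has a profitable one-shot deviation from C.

Need Σ_{k=1}^{K} δ^k ≥ (24−11)/(11−4) = 1.8571 at δ = 4/5.
At K = 2 the sum is 1.4400 < 1.8571; at K = 3 it is 1.9520 ≥ 1.8571.
So the minimum punishment length is K = 3.

3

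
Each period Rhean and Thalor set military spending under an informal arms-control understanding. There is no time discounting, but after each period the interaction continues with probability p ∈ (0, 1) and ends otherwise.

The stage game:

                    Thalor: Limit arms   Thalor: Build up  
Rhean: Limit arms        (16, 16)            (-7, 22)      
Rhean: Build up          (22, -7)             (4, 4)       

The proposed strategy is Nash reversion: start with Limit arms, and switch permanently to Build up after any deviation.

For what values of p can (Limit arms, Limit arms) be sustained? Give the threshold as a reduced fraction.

With no time discounting, the continuation probability p plays the role of the discount factor.
Grim-trigger IC: 16/(1−p) ≥ 22 + 4p/(1−p) ⇒ p ≥ (22−16)/(22−4) = 1/3.

1/3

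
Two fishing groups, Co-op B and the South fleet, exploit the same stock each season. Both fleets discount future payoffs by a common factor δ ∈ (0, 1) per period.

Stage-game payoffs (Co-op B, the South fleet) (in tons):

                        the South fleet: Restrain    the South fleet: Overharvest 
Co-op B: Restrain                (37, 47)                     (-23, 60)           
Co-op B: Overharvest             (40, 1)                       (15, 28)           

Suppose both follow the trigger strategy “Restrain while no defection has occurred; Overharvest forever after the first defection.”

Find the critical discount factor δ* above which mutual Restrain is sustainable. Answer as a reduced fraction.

Co-op B's threshold: (40−37)/(40−15) = 3/25.
the South fleet's threshold: (60−47)/(60−28) = 13/32.
3/25 < 13/32, so the South fleet binds and δ* = 13/32.

13/32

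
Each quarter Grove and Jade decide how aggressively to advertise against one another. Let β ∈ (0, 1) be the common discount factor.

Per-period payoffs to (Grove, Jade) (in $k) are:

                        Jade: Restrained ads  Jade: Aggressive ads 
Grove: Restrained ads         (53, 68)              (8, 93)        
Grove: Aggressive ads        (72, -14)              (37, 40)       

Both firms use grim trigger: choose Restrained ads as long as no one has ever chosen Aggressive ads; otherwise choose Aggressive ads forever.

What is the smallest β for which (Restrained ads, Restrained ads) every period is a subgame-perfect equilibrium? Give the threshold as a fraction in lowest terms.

19/35

Grove's threshold: (72−53)/(72−37) = 19/35.
Jade's threshold: (93−68)/(93−40) = 25/53.
19/35 > 25/53, so Grove binds and β* = 19/35.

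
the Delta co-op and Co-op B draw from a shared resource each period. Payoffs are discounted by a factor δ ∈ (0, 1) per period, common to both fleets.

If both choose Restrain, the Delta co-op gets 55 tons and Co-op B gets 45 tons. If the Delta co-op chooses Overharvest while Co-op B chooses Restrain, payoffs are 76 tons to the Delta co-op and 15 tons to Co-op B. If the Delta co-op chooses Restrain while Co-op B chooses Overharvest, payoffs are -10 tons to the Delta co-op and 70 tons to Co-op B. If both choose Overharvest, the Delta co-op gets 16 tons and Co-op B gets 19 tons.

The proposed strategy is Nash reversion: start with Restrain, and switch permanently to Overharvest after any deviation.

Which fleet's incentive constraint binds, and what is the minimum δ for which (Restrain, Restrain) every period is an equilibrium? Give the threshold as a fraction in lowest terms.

the Delta co-op: cooperation gives 55 each period; deviation gives 76 once then 16 forever.
  55/(1−δ) ≥ 76 + 16δ/(1−δ) ⇒ δ ≥ 21/60 = 7/20.
Co-op B: cooperation gives 45 each period; deviation gives 70 once then 19 forever.
  δ ≥ 25/51.
Both must hold, so the binding constraint is Co-op B's: δ ≥ 25/51.

Co-op B; δ ≥ 25/51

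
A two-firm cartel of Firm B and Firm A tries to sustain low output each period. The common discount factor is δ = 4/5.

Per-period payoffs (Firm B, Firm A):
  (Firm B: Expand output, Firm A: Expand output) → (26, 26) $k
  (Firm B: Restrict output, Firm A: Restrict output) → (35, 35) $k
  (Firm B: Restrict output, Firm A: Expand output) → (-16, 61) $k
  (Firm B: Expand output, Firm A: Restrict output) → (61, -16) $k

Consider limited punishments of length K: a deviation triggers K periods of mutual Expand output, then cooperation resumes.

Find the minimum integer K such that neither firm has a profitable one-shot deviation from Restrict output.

6

Need Σ_{k=1}^{K} δ^k ≥ (61−35)/(35−26) = 2.8889 at δ = 4/5.
At K = 5 the sum is 2.6893 < 2.8889; at K = 6 it is 2.9514 ≥ 2.8889.
So the minimum punishment length is K = 6.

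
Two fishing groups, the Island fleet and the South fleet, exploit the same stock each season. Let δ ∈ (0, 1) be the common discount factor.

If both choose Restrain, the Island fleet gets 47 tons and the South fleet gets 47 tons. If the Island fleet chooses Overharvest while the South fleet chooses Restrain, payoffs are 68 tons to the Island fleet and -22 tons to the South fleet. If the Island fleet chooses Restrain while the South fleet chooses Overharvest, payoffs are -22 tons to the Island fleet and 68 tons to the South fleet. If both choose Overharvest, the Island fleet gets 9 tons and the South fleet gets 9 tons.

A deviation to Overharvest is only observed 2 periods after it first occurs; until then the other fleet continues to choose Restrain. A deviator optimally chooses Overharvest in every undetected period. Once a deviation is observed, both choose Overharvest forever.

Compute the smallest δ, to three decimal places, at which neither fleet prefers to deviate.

A deviator earns 68 for 2 periods, then 9 forever; cooperating earns 47 forever. Multiplying the IC by (1−δ):
47 ≥ 68(1−δ^2) + 9δ^2, so 59·δ^2 ≥ 21 and δ^2 ≥ 21/59.
δ ≥ (21/59)^(1/2) ≈ 0.597.

0.597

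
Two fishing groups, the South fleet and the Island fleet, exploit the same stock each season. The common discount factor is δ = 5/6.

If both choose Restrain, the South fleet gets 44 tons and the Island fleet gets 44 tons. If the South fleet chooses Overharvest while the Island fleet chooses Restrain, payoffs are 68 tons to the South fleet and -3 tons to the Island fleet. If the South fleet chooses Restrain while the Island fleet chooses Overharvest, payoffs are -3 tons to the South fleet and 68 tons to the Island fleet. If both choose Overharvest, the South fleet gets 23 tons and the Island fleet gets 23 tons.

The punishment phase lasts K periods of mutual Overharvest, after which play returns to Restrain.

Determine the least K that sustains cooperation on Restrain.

No profitable deviation requires (44−23)(δ+…+δ^K) ≥ 68−44, i.e. δ+…+δ^K ≥ 8/7 ≈ 1.1429.
With δ = 5/6, the partial sums are K=1: 0.8333, K=2: 1.5278.
K = 2 is the first length at which the sum reaches 1.1429.

2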